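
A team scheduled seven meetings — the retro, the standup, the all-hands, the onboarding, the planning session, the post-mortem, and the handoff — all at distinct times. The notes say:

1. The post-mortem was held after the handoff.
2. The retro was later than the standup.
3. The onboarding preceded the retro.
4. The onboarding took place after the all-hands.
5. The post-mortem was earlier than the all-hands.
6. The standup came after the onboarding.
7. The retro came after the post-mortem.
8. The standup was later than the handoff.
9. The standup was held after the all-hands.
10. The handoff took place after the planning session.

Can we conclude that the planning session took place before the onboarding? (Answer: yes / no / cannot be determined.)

yes

Chain the constraints: the planning session → the handoff → the post-mortem → the all-hands → the onboarding. Each link is directly stated, so the planning session comes before the onboarding.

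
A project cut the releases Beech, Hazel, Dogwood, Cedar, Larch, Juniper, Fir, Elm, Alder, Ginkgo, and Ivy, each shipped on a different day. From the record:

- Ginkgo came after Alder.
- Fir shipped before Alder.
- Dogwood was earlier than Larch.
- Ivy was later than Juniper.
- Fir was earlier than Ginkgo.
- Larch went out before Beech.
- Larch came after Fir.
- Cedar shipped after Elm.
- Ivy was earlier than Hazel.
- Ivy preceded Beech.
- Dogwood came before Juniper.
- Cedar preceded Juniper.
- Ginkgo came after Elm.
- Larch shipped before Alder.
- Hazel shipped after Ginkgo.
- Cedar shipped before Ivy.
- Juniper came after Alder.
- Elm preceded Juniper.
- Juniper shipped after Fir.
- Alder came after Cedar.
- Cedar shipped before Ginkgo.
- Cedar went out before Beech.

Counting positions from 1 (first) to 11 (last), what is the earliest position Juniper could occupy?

Alder, Cedar, Dogwood, Elm, Fir, and Larch must all come before Juniper — 6 forced predecessors.
Nothing else is forced ahead of Juniper, so its earliest slot is position 6 + 1 = 7.

7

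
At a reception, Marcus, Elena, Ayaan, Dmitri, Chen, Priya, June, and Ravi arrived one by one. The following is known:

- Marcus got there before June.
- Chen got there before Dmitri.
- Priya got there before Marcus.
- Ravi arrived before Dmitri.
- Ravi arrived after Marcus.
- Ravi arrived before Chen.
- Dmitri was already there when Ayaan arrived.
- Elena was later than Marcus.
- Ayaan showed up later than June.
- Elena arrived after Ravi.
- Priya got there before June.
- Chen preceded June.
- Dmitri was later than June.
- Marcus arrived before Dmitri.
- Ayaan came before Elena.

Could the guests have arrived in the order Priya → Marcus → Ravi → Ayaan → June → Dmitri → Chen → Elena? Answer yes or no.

The constraints require Chen before Dmitri, but in the proposed sequence Dmitri appears ahead of Chen. That one violation is enough.

no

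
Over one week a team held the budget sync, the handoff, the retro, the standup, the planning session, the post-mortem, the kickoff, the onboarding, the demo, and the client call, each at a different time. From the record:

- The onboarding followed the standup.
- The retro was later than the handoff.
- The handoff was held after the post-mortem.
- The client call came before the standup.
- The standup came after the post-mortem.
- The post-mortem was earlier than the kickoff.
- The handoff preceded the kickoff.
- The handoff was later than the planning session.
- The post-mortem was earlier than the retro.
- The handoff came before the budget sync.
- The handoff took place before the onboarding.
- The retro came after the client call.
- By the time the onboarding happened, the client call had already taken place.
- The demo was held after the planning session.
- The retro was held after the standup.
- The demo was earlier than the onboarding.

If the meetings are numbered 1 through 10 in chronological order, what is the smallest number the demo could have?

2

The planning session must come before the demo — 1 forced predecessor.
Nothing else is forced ahead of the demo, so its earliest slot is position 1 + 1 = 2.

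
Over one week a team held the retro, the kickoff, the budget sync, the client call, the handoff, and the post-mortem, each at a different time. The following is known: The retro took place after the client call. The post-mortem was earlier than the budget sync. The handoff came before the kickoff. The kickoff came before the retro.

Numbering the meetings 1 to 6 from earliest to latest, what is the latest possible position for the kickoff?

The kickoff must come before the retro — 1 meeting forced after it.
Everything else can be placed before the kickoff in some valid order, so the kickoff can sit as late as position 6 − 1 = 5.

5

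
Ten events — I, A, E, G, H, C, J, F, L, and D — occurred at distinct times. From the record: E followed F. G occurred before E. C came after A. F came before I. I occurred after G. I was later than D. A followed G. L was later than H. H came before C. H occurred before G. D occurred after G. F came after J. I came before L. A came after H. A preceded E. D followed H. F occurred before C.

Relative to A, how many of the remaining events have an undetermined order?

5

Forced before A: G and H; forced after A: C and E.
That leaves D, F, I, J, and L with no forced order relative to A — 5.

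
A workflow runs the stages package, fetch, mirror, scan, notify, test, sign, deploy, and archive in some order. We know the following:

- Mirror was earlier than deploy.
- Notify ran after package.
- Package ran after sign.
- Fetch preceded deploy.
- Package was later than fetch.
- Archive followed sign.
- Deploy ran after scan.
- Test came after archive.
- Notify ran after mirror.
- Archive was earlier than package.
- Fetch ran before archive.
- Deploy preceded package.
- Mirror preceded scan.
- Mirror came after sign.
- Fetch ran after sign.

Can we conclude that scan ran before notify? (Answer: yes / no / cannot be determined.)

Chain the constraints: scan → deploy → package → notify. Each link is directly stated, so scan comes before notify.

yes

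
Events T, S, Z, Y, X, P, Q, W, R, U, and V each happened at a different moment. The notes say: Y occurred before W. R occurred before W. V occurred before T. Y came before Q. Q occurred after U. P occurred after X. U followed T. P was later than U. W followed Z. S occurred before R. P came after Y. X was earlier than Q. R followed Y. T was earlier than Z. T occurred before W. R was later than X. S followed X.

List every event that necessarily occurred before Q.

T, U, V, X, Y

Directly stated before Q: U, X, and Y.
T reaches Q via T → U → Q.
V reaches Q via V → T → U → Q.
No chain forces R (or any of the others) ahead of Q.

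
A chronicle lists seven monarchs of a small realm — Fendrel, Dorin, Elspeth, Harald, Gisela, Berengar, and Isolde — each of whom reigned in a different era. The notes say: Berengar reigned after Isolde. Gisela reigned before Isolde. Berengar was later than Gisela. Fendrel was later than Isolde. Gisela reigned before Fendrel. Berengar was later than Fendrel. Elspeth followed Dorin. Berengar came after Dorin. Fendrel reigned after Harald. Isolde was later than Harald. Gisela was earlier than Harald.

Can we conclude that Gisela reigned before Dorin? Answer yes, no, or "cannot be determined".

No chain of stated constraints runs from Gisela to Dorin, and none runs from Dorin to Gisela either.
So the relative order of Gisela and Dorin is not fixed by the given facts.

cannot be determined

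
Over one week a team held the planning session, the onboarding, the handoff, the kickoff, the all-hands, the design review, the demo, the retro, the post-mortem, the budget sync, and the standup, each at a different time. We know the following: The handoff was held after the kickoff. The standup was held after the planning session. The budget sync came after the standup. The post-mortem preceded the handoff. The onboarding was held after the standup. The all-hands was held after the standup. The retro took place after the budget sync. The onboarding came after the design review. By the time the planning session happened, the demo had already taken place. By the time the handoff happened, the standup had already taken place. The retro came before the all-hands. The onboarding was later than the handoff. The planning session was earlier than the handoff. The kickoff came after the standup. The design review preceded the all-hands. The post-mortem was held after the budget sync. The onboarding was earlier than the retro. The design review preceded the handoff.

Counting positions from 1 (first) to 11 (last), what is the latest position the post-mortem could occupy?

7

The post-mortem must come before the all-hands, the handoff, the onboarding, and the retro — 4 meetings forced after it.
Everything else can be placed before the post-mortem in some valid order, so the post-mortem can sit as late as position 11 − 4 = 7.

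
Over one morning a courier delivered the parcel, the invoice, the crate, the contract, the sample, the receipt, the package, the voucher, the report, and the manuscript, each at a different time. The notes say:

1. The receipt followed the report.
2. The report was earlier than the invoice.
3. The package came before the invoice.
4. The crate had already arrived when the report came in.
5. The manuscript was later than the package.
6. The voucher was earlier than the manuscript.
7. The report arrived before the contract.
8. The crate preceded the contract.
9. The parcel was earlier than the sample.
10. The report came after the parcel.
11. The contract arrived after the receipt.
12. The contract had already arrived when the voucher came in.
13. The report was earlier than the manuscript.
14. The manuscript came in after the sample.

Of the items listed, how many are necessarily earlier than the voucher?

5

Directly stated before the voucher: the contract.
The crate reaches the voucher via the crate → the contract → the voucher.
The parcel reaches the voucher via the parcel → the report → the contract → the voucher.
The receipt reaches the voucher via the receipt → the contract → the voucher.
Likewise the report reaches the voucher by chaining the stated constraints.
No chain forces the package (or any of the others) ahead of the voucher.
That's the contract, the crate, the parcel, the receipt, and the report — 5 in all.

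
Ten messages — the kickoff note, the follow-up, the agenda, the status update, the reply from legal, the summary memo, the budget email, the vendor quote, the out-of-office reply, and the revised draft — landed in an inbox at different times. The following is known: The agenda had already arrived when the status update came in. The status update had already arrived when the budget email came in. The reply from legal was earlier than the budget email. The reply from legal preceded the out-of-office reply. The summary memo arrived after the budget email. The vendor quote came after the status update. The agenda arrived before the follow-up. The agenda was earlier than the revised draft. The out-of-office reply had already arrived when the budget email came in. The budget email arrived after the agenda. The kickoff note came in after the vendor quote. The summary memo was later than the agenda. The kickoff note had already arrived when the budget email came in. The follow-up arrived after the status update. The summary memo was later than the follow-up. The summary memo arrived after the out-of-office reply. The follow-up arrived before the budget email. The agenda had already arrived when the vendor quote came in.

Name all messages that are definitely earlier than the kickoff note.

Directly stated before the kickoff note: the vendor quote.
The agenda reaches the kickoff note via the agenda → the vendor quote → the kickoff note.
The status update reaches the kickoff note via the status update → the vendor quote → the kickoff note.
No chain forces the follow-up (or any of the others) ahead of the kickoff note.

the agenda, the status update, the vendor quote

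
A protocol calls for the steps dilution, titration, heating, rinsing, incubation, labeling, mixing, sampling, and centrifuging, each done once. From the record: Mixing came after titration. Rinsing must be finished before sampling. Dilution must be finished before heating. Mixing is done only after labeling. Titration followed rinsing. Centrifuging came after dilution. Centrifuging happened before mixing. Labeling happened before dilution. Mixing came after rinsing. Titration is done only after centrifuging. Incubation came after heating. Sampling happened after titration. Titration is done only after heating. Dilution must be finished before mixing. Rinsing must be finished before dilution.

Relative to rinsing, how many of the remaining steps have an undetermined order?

Forced after rinsing: centrifuging, dilution, heating, incubation, mixing, sampling, and titration.
That leaves labeling with no forced order relative to rinsing — 1.

1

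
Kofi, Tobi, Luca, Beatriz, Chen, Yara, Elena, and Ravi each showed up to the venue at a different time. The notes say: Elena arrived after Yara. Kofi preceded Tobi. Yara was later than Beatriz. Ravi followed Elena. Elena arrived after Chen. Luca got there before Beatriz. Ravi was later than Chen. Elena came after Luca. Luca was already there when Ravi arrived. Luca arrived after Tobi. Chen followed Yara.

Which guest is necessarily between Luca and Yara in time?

Beatriz

Tracing the constraints gives Luca → Beatriz → Yara, so Beatriz sits after Luca and before Yara.
No other guest is forced both after Luca and before Yara.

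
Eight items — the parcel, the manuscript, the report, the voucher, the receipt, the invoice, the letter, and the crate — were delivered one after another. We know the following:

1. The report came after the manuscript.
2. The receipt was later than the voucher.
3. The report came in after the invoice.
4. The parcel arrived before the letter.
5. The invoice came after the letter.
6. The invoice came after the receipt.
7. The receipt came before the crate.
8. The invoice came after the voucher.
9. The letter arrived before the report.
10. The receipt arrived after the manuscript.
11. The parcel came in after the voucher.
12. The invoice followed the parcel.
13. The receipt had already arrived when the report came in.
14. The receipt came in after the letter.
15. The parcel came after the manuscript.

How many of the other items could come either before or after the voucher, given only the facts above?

1

Forced after the voucher: the crate, the invoice, the letter, the parcel, the receipt, and the report.
That leaves the manuscript with no forced order relative to the voucher — 1.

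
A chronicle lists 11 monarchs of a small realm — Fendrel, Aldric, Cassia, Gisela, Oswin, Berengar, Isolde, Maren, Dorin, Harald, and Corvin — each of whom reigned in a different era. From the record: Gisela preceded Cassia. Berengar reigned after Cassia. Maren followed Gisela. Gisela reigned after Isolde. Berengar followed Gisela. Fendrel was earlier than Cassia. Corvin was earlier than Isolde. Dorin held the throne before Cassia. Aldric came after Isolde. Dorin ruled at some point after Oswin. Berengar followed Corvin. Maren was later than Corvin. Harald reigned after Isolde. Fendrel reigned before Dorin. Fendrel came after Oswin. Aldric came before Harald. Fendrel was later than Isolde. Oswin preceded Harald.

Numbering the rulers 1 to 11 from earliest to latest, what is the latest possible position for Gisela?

Gisela must come before Berengar, Cassia, and Maren — 3 rulers forced after them.
Everything else can be placed before Gisela in some valid order, so Gisela can sit as late as position 11 − 3 = 8.

8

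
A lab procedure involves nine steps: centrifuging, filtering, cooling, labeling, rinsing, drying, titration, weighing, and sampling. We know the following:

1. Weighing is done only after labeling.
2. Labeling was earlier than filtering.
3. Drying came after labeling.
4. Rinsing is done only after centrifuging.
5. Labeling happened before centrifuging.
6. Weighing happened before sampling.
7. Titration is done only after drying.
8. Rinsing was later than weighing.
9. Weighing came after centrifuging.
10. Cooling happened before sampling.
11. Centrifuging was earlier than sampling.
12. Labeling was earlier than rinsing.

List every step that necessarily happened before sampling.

Directly stated before sampling: centrifuging, cooling, and weighing.
Labeling reaches sampling via labeling → centrifuging → sampling.
No chain forces rinsing (or any of the others) ahead of sampling.

centrifuging, cooling, labeling, weighing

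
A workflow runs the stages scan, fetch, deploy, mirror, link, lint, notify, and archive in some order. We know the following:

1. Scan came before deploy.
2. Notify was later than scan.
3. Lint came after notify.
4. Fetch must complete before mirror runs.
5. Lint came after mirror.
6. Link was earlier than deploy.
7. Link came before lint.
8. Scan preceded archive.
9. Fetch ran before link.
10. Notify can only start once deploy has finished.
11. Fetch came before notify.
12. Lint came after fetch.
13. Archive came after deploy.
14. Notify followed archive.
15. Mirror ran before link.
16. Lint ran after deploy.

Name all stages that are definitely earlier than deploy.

fetch, link, mirror, scan

Directly stated before deploy: link and scan.
Fetch reaches deploy via fetch → link → deploy.
Mirror reaches deploy via mirror → link → deploy.
No chain forces notify (or any of the others) ahead of deploy.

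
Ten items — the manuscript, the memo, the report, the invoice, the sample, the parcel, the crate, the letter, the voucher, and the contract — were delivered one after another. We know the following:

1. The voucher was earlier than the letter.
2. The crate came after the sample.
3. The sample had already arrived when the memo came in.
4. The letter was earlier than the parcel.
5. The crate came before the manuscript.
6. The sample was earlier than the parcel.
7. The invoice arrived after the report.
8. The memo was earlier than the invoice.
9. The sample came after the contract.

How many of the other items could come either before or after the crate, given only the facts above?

Forced before the crate: the contract and the sample; forced after the crate: the manuscript.
That leaves the invoice, the letter, the memo, the parcel, the report, and the voucher with no forced order relative to the crate — 6.

6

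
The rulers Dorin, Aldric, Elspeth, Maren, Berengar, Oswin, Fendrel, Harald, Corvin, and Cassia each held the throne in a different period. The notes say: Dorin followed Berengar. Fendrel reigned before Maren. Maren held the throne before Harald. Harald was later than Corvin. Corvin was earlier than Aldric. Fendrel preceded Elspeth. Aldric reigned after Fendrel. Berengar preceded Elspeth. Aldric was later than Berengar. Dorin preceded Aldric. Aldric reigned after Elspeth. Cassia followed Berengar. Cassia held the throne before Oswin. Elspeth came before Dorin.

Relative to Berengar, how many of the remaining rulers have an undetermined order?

4

Forced after Berengar: Aldric, Cassia, Dorin, Elspeth, and Oswin.
That leaves Corvin, Fendrel, Harald, and Maren with no forced order relative to Berengar — 4.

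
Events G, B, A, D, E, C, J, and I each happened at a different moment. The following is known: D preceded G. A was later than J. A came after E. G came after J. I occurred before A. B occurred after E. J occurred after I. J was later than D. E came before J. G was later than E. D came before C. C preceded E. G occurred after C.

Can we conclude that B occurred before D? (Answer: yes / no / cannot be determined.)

Tracing the constraints gives D → C → E → B, so D must come before B.
That means B cannot be before D.

no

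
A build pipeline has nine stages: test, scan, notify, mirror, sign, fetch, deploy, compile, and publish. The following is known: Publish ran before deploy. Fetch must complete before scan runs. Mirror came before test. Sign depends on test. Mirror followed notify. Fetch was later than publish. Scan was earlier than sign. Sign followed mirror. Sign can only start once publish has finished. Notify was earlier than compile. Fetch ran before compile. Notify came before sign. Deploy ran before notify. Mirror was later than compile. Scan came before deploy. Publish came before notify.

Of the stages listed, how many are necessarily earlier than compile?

5

Directly stated before compile: fetch and notify.
Deploy reaches compile via deploy → notify → compile.
Publish reaches compile via publish → fetch → compile.
Scan reaches compile via scan → deploy → notify → compile.
No chain forces test (or any of the others) ahead of compile.
That's deploy, fetch, notify, publish, and scan — 5 in all.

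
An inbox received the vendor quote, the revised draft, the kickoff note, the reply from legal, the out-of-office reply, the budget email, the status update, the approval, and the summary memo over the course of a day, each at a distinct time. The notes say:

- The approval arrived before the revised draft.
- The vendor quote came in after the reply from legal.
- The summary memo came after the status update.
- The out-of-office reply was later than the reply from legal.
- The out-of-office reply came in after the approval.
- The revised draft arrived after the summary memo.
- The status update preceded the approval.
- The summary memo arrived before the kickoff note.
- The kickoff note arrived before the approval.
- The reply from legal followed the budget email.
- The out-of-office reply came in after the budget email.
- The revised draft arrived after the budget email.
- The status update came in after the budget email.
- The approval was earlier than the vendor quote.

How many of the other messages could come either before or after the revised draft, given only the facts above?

3

Forced before the revised draft: the approval, the budget email, the kickoff note, the status update, and the summary memo.
That leaves the out-of-office reply, the reply from legal, and the vendor quote with no forced order relative to the revised draft — 3.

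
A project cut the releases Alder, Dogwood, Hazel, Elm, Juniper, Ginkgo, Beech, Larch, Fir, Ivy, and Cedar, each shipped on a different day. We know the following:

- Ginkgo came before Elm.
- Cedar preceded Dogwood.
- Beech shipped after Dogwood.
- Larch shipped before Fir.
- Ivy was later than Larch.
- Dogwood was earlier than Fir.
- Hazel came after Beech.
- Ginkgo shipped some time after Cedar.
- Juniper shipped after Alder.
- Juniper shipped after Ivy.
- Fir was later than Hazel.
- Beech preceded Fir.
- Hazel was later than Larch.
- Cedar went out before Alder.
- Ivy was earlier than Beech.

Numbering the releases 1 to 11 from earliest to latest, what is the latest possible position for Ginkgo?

Ginkgo must come before Elm — 1 release forced after it.
Everything else can be placed before Ginkgo in some valid order, so Ginkgo can sit as late as position 11 − 1 = 10.

10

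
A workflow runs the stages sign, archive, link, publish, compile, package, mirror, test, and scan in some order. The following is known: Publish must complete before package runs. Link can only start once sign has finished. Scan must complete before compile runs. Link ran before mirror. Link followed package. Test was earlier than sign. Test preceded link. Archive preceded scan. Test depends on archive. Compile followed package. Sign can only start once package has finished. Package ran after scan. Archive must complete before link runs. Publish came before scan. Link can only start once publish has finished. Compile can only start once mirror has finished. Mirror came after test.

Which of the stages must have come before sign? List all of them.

archive, package, publish, scan, test

Directly stated before sign: package and test.
Archive reaches sign via archive → test → sign.
Publish reaches sign via publish → package → sign.
Scan reaches sign via scan → package → sign.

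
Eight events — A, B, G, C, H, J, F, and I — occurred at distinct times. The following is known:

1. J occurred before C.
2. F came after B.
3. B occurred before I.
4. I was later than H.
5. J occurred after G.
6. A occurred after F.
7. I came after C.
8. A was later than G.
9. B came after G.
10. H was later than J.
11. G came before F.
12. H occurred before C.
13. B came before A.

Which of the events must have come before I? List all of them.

B, C, G, H, J

Directly stated before I: B, C, and H.
G reaches I via G → B → I.
J reaches I via J → C → I.
No chain forces F (or any of the others) ahead of I.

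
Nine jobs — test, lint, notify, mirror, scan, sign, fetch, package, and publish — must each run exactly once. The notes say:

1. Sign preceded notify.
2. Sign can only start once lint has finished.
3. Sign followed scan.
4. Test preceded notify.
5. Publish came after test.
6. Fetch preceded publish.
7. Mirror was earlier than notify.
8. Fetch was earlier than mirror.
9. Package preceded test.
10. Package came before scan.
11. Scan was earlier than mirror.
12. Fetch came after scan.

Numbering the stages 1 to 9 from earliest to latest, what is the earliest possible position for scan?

Package must come before scan — 1 forced predecessor.
Nothing else is forced ahead of scan, so its earliest slot is position 1 + 1 = 2.

2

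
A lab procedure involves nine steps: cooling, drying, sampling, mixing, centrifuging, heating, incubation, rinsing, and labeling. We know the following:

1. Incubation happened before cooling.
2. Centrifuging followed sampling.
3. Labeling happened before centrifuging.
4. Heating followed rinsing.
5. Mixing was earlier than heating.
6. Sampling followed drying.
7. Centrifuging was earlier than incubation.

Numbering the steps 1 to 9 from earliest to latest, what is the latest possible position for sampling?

Sampling must come before centrifuging, cooling, and incubation — 3 steps forced after it.
Everything else can be placed before sampling in some valid order, so sampling can sit as late as position 9 − 3 = 6.

6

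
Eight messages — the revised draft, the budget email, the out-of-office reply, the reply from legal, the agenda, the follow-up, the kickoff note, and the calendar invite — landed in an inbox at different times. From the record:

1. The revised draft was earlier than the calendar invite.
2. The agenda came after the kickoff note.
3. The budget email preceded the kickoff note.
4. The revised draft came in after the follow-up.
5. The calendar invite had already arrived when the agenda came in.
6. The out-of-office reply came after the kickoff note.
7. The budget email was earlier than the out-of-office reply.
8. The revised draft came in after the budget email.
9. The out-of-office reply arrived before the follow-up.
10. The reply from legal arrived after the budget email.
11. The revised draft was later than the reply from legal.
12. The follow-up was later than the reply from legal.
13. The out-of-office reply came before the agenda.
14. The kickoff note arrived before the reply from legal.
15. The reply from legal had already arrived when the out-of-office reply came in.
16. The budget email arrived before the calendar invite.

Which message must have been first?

The budget email has a chain of constraints placing it before every other message, so the budget email must be first.

the budget email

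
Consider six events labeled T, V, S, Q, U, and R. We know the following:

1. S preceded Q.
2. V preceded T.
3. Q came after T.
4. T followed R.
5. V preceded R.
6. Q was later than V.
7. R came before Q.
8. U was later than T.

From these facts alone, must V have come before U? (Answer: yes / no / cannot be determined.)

yes

Chain the constraints: V → T → U. Each link is directly stated, so V comes before U.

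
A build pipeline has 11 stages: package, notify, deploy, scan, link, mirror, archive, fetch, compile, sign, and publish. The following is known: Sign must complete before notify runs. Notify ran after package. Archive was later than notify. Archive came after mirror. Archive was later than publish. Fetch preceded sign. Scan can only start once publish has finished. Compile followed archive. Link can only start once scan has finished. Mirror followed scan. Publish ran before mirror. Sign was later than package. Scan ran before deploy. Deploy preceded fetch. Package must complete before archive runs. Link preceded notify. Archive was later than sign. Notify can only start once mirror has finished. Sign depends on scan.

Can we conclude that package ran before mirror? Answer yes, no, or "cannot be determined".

No chain of stated constraints runs from package to mirror, and none runs from mirror to package either.
So the relative order of package and mirror is not fixed by the given facts.

cannot be determined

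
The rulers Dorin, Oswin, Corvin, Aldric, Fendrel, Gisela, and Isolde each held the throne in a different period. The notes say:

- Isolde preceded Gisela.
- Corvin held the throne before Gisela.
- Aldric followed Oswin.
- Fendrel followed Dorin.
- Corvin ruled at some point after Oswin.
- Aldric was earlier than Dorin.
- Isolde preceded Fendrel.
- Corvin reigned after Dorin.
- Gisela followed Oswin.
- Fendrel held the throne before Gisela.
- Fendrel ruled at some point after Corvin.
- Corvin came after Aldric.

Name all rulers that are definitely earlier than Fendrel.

Aldric, Corvin, Dorin, Isolde, Oswin

Directly stated before Fendrel: Corvin, Dorin, and Isolde.
Aldric reaches Fendrel via Aldric → Dorin → Fendrel.
Oswin reaches Fendrel via Oswin → Corvin → Fendrel.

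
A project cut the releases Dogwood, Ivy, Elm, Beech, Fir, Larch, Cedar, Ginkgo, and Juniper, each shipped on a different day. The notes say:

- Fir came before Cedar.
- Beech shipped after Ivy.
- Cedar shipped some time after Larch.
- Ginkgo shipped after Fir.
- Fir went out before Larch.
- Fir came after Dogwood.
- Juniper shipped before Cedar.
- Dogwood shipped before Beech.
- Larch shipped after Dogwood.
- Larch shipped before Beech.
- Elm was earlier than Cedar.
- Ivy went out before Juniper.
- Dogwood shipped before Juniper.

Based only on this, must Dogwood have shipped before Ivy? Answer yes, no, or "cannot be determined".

cannot be determined

No chain of stated constraints runs from Dogwood to Ivy, and none runs from Ivy to Dogwood either.
So the relative order of Dogwood and Ivy is not fixed by the given facts.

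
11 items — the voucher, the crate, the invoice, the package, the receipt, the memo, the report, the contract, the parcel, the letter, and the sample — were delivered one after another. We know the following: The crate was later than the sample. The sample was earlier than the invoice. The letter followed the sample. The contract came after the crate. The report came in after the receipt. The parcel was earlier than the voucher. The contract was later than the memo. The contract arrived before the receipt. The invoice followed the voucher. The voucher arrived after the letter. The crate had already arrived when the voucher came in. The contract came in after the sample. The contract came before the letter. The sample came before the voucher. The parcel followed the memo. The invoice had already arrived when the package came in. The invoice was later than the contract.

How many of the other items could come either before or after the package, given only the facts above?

Forced before the package: the contract, the crate, the invoice, the letter, the memo, the parcel, the sample, and the voucher.
That leaves the receipt and the report with no forced order relative to the package — 2.

2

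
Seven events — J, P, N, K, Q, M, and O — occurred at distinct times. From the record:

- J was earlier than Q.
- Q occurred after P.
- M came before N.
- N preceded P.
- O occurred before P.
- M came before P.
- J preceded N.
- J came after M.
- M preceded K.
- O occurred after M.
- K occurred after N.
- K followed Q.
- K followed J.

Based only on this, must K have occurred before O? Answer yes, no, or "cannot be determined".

no

Tracing the constraints gives O → P → Q → K, so O must come before K.
That means K cannot be before O.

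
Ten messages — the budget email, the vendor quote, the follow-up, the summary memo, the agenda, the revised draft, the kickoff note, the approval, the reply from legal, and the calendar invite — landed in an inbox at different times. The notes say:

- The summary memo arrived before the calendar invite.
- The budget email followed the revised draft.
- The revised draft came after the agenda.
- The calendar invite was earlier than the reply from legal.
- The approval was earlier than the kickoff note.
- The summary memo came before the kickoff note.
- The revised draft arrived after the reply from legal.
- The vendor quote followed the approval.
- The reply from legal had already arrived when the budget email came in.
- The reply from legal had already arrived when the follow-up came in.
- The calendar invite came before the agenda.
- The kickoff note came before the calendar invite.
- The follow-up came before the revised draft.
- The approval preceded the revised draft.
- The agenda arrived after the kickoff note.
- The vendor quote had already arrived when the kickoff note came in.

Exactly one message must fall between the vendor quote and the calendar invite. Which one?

the kickoff note

Tracing the constraints gives the vendor quote → the kickoff note → the calendar invite, so the kickoff note sits after the vendor quote and before the calendar invite.
No other message is forced both after the vendor quote and before the calendar invite.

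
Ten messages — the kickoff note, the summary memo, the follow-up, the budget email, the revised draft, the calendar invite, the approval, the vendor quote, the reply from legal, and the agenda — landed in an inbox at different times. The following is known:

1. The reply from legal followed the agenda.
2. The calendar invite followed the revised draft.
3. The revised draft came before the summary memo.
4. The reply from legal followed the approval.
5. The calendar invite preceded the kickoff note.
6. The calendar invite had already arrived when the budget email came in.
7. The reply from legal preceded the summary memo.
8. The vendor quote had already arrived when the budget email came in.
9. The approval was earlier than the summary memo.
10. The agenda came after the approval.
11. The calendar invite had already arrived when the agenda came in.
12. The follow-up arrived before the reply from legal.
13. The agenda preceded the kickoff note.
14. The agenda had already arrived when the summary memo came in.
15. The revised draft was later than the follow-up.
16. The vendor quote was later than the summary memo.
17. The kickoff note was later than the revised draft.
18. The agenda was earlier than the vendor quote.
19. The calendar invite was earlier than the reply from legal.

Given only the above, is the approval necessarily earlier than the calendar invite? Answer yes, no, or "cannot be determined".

No chain of stated constraints runs from the approval to the calendar invite, and none runs from the calendar invite to the approval either.
So the relative order of the approval and the calendar invite is not fixed by the given facts.

cannot be determined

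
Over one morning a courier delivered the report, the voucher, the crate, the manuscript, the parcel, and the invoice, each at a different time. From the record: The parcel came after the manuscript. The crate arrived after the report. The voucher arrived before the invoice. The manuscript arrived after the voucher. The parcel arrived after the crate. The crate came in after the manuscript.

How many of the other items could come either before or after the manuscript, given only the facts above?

Forced before the manuscript: the voucher; forced after the manuscript: the crate and the parcel.
That leaves the invoice and the report with no forced order relative to the manuscript — 2.

2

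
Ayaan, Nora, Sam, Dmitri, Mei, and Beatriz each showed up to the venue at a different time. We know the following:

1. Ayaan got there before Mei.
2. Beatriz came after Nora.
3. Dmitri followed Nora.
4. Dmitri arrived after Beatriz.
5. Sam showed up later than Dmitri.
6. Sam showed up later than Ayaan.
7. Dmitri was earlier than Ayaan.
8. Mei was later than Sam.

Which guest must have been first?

Nora has a chain of constraints placing them before every other guest, so Nora must be first.

Nora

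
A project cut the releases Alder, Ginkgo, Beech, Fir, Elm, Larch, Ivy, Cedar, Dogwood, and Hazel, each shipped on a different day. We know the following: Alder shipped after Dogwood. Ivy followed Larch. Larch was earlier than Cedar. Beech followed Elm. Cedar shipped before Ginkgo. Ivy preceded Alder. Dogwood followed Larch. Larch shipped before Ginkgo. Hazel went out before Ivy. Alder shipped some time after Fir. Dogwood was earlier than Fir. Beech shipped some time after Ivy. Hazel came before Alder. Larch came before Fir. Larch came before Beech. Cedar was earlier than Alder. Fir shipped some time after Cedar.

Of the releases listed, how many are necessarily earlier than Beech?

4

Directly stated before Beech: Elm, Ivy, and Larch.
Hazel reaches Beech via Hazel → Ivy → Beech.
That's Elm, Hazel, Ivy, and Larch — 4 in all.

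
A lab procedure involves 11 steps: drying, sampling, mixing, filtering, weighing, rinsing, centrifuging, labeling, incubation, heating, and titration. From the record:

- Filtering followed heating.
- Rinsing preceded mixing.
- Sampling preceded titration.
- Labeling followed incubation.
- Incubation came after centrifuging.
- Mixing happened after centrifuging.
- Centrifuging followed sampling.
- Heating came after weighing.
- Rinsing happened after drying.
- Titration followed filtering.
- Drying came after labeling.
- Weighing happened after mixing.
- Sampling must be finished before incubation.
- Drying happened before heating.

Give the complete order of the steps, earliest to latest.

The constraints fix every adjacent pair, so only one ordering works:
sampling → centrifuging → incubation → labeling → drying → rinsing → mixing → weighing → heating → filtering → titration.

sampling, centrifuging, incubation, labeling, drying, rinsing, mixing, weighing, heating, filtering, titration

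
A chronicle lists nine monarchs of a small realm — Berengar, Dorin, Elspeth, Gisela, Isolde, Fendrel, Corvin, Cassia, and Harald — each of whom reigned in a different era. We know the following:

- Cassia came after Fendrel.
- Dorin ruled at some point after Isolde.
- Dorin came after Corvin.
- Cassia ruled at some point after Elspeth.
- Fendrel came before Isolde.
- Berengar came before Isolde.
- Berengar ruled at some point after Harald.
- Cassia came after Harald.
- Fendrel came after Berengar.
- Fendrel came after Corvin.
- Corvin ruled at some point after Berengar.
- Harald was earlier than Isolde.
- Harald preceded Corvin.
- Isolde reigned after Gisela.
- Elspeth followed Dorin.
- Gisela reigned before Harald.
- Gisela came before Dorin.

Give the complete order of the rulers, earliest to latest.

The constraints fix every adjacent pair, so only one ordering works:
Gisela → Harald → Berengar → Corvin → Fendrel → Isolde → Dorin → Elspeth → Cassia.

Gisela, Harald, Berengar, Corvin, Fendrel, Isolde, Dorin, Elspeth, Cassia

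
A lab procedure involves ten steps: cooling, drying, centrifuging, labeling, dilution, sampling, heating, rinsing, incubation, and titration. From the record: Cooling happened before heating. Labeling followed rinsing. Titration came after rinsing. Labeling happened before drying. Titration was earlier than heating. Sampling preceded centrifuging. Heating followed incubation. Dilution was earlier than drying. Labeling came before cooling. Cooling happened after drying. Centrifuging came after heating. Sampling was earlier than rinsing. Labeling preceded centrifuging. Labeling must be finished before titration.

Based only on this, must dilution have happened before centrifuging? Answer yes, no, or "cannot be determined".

yes

Chain the constraints: dilution → drying → cooling → heating → centrifuging. Each link is directly stated, so dilution comes before centrifuging.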